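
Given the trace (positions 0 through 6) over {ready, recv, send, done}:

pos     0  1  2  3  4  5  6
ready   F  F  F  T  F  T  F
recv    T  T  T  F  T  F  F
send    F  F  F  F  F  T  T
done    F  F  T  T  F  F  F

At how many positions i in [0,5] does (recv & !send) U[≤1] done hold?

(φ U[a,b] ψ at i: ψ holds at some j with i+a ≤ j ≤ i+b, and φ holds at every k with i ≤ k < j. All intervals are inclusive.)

Evaluate at each i in [0,5]:
  i=0: ✗ (no rhs in [0,1])
  i=1: ✓ (rhs at j=2; lhs holds on [1,1])
  i=2: ✓ (rhs at j=2)
  i=3: ✓ (rhs at j=3)
  i=4: ✗ (no rhs in [4,5])
  i=5: ✗ (no rhs in [5,6])
Positions where it holds: {1, 2, 3} → 3.

3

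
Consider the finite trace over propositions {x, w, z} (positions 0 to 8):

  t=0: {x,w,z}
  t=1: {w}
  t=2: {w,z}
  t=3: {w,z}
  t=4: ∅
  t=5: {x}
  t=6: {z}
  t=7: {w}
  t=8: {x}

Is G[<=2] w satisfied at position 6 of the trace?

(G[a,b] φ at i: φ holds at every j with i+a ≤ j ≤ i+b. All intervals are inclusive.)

False

Check w at every j in [6,8]:
  j=6: false
  j=7: true
  j=8: false
Fails at j=6 → formula fails.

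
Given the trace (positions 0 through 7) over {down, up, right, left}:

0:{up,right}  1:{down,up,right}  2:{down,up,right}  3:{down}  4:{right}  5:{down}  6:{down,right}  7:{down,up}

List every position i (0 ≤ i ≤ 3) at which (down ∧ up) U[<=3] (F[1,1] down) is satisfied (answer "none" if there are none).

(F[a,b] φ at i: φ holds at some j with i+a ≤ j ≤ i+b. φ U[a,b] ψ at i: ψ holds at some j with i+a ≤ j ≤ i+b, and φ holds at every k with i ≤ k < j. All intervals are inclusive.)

Evaluate at each i in [0,3]:
  i=0: ✓ (rhs at j=0)
  i=1: ✓ (rhs at j=1)
  i=2: ✓ (rhs at j=2)
  i=3: ✗ (lhs fails at k=3 before rhs at j=4)

0, 1, 2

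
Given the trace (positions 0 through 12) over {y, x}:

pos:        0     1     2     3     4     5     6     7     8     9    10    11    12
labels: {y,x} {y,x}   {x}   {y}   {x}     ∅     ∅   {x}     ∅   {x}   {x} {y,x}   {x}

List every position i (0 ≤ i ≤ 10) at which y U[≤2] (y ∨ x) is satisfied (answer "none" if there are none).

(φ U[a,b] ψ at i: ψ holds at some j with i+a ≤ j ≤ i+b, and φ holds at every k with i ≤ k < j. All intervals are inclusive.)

Evaluate at each i in [0,10]:
  i=0: ✓ (rhs at j=0)
  i=1: ✓ (rhs at j=1)
  i=2: ✓ (rhs at j=2)
  i=3: ✓ (rhs at j=3)
  i=4: ✓ (rhs at j=4)
  i=5: ✗ (lhs fails at k=5 before rhs at j=7)
  i=6: ✗ (lhs fails at k=6 before rhs at j=7)
  i=7: ✓ (rhs at j=7)
  i=8: ✗ (lhs fails at k=8 before rhs at j=9)
  i=9: ✓ (rhs at j=9)
  i=10: ✓ (rhs at j=10)

0, 1, 2, 3, 4, 7, 9, 10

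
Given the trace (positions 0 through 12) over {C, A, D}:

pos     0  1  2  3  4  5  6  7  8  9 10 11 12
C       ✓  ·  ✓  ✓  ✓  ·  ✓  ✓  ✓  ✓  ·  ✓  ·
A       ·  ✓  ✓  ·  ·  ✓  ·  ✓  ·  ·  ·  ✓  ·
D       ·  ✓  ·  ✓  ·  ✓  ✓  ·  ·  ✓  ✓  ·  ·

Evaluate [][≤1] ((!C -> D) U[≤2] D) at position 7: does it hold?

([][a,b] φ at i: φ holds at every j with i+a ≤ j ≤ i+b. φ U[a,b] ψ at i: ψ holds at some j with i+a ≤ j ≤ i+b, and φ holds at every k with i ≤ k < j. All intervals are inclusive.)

Check ((!C -> D) U[≤2] D) at every j in [7,8]:
  j=7: holds
  j=8: holds
All positions satisfy it → formula holds.

True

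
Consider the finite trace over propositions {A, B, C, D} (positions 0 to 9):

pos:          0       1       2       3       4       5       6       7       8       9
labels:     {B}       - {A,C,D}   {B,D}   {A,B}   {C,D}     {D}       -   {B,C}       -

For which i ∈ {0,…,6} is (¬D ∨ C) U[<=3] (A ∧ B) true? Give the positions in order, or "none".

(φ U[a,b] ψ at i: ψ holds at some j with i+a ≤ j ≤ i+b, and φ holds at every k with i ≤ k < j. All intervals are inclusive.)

4

Evaluate at each i in [0,6]:
  i=0: ✗ (no rhs in [0,3])
  i=1: ✗ (lhs fails at k=3 before rhs at j=4)
  i=2: ✗ (lhs fails at k=3 before rhs at j=4)
  i=3: ✗ (lhs fails at k=3 before rhs at j=4)
  i=4: ✓ (rhs at j=4)
  i=5: ✗ (no rhs in [5,8])
  i=6: ✗ (no rhs in [6,9])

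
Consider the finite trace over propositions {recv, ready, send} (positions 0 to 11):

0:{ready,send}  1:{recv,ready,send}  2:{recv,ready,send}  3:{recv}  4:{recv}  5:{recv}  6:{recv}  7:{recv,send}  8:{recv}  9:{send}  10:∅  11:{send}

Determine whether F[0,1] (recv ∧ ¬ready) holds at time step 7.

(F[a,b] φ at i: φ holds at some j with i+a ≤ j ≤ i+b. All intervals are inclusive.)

Yes

Check (recv ∧ ¬ready) at each j in [7,8]:
  j=7: true
  j=8: true
Found at j=7 → formula holds.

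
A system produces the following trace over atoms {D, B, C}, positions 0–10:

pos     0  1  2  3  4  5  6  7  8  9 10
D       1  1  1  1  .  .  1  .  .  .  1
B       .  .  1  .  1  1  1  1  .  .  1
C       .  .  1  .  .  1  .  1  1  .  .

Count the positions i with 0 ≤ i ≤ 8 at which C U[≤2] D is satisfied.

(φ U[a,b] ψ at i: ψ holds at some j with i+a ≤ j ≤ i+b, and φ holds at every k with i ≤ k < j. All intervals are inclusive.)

Evaluate at each i in [0,8]:
  i=0: ✓ (rhs at j=0)
  i=1: ✓ (rhs at j=1)
  i=2: ✓ (rhs at j=2)
  i=3: ✓ (rhs at j=3)
  i=4: ✗ (lhs fails at k=4 before rhs at j=6)
  i=5: ✓ (rhs at j=6; lhs holds on [5,5])
  i=6: ✓ (rhs at j=6)
  i=7: ✗ (no rhs in [7,9])
  i=8: ✗ (lhs fails at k=9 before rhs at j=10)
Positions where it holds: {0, 1, 2, 3, 5, 6} → 6.

6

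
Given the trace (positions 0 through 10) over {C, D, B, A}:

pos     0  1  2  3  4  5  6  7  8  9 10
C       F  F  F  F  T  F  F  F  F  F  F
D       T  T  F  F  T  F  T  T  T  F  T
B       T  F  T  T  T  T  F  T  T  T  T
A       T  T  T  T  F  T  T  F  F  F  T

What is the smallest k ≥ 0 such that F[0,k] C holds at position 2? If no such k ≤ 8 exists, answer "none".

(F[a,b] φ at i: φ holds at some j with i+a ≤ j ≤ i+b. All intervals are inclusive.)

2

Scan j = 2,3,… for C:
  j=2: fails
  j=3: fails
  j=4: holds
First hit at j=4, so smallest k = 4-2 = 2.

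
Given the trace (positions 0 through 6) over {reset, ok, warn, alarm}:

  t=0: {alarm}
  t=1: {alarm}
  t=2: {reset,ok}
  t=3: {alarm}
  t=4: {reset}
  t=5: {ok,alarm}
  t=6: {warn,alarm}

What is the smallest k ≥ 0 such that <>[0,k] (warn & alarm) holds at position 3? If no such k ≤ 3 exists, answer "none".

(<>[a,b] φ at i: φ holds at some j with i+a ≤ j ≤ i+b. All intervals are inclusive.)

Scan j = 3,4,… for (warn & alarm):
  j=3: fails
  j=4: fails
  j=5: fails
  j=6: holds
First hit at j=6, so smallest k = 6-3 = 3.

3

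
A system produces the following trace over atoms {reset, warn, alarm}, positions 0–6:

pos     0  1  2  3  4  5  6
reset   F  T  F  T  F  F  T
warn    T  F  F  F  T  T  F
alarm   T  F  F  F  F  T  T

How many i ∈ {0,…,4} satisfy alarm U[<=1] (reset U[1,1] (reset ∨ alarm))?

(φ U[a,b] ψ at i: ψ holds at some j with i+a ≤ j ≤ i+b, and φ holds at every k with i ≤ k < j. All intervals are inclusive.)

Evaluate at each i in [0,4]:
  i=0: ✗ (no rhs in [0,1])
  i=1: ✗ (no rhs in [1,2])
  i=2: ✗ (no rhs in [2,3])
  i=3: ✗ (no rhs in [3,4])
  i=4: ✗ (no rhs in [4,5])
Positions where it holds: {} → 0.

0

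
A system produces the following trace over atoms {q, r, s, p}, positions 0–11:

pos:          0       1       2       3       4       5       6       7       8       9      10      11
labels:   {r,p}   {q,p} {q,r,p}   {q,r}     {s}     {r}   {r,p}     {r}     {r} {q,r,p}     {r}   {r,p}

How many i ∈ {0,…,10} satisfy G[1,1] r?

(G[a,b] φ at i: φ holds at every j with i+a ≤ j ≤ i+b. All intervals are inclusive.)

9

Evaluate at each i in [0,10]:
  i=0: ✗ (fails at j=1)
  i=1: ✓ (all of [2,2])
  i=2: ✓ (all of [3,3])
  i=3: ✗ (fails at j=4)
  i=4: ✓ (all of [5,5])
  i=5: ✓ (all of [6,6])
  i=6: ✓ (all of [7,7])
  i=7: ✓ (all of [8,8])
  i=8: ✓ (all of [9,9])
  i=9: ✓ (all of [10,10])
  i=10: ✓ (all of [11,11])
Positions where it holds: {1, 2, 4, 5, 6, 7, 8, 9, 10} → 9.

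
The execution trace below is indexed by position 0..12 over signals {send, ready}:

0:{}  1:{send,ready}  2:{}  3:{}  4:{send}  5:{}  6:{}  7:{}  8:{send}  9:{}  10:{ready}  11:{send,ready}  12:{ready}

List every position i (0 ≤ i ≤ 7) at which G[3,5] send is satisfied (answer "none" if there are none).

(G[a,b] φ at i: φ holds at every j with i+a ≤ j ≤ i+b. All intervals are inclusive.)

Evaluate at each i in [0,7]:
  i=0: ✗ (fails at j=3)
  i=1: ✗ (fails at j=5)
  i=2: ✗ (fails at j=5)
  i=3: ✗ (fails at j=6)
  i=4: ✗ (fails at j=7)
  i=5: ✗ (fails at j=9)
  i=6: ✗ (fails at j=9)
  i=7: ✗ (fails at j=10)

none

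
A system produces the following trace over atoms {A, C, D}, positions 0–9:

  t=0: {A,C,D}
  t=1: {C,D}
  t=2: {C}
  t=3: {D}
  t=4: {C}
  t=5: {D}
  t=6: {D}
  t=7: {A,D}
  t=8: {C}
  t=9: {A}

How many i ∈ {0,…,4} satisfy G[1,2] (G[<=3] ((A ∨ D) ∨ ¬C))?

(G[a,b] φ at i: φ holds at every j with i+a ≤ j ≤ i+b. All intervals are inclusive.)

0

Evaluate at each i in [0,4]:
  i=0: ✗ (fails at j=1)
  i=1: ✗ (fails at j=2)
  i=2: ✗ (fails at j=3)
  i=3: ✗ (fails at j=4)
  i=4: ✗ (fails at j=5)
Positions where it holds: {} → 0.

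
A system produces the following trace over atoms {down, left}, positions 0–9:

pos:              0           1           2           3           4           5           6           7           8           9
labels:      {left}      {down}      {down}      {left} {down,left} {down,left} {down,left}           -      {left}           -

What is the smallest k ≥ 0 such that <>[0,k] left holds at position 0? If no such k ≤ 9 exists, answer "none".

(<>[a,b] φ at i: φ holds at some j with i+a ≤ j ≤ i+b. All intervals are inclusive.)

Scan j = 0,1,… for left:
  j=0: holds
First hit at j=0, so smallest k = 0-0 = 0.

0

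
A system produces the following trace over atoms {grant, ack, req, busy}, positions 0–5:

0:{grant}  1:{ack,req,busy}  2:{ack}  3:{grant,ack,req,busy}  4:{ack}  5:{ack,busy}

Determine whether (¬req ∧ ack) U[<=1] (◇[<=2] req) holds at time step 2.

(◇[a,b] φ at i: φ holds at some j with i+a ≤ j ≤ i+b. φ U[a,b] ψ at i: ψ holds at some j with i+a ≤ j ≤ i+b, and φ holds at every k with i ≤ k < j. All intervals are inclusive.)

True

Need some j in [2,3] with ◇[<=2] req, and (¬req ∧ ack) at every k in [2,j-1].
  j=2: ◇[<=2] req holds; no prefix to check → satisfied.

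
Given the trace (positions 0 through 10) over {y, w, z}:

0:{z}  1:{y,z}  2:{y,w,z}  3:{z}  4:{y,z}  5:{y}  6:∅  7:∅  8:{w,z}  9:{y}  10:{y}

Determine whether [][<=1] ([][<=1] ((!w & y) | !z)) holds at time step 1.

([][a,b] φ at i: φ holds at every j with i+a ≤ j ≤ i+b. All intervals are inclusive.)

False

Check [][<=1] ((!w & y) | !z) at every j in [1,2]:
  j=1: fails at 2
  j=2: fails at 2
Fails at j=1 → formula fails.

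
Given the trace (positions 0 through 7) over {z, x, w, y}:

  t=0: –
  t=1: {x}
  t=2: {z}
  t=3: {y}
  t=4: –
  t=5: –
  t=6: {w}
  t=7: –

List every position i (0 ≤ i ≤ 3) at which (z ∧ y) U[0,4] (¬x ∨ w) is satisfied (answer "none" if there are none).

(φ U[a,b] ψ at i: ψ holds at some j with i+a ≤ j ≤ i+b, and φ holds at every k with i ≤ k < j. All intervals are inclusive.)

Evaluate at each i in [0,3]:
  i=0: ✓ (rhs at j=0)
  i=1: ✗ (lhs fails at k=1 before rhs at j=2)
  i=2: ✓ (rhs at j=2)
  i=3: ✓ (rhs at j=3)

0, 2, 3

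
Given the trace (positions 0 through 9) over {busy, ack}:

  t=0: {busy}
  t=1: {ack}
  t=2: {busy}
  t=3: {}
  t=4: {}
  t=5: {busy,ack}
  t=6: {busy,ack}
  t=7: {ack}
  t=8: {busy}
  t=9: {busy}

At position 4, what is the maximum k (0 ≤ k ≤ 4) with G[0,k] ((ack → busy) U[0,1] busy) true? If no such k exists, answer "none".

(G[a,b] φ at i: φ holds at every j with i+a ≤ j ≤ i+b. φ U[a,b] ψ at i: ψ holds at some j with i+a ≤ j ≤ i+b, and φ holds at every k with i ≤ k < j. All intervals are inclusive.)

((ack → busy) U[0,1] busy) must hold from j=4 onward; find where it first fails.
  j=4: holds
  j=5: holds
  j=6: holds
  j=7: fails
Holds on [4,6], so largest k = 2.

2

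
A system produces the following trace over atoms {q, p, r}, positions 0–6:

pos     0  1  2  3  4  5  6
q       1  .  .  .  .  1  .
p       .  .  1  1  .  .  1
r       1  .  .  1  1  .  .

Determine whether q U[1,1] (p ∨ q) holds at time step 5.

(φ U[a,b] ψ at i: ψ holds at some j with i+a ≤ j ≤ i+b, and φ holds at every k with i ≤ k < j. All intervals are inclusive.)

Need some j in [6,6] with (p ∨ q), and q at every k in [5,j-1].
  j=6: (p ∨ q) holds; q holds at every k in [5,5] → satisfied.

True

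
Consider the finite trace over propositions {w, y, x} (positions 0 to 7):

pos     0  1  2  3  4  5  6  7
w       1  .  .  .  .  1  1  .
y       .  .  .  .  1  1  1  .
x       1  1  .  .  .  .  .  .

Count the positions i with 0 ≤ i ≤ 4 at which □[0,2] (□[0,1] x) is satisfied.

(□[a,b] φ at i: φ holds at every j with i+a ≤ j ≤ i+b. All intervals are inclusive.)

0

Evaluate at each i in [0,4]:
  i=0: ✗ (fails at j=1)
  i=1: ✗ (fails at j=1)
  i=2: ✗ (fails at j=2)
  i=3: ✗ (fails at j=3)
  i=4: ✗ (fails at j=4)
Positions where it holds: {} → 0.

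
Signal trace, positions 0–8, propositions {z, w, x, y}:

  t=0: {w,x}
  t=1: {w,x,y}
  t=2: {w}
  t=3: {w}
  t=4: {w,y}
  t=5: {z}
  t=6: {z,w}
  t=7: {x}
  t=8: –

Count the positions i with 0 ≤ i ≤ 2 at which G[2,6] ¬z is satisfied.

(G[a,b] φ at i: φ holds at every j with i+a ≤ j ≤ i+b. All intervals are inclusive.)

Evaluate at each i in [0,2]:
  i=0: ✗ (fails at j=5)
  i=1: ✗ (fails at j=5)
  i=2: ✗ (fails at j=5)
Positions where it holds: {} → 0.

0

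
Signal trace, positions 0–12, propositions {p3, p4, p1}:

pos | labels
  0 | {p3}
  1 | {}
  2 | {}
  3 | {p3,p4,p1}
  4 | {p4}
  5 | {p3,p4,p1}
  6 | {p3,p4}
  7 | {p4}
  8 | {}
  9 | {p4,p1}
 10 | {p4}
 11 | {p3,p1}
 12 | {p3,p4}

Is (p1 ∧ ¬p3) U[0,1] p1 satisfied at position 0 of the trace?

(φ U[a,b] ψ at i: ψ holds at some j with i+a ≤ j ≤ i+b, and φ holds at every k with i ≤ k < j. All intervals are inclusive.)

Does not hold

Need some j in [0,1] with p1, and (p1 ∧ ¬p3) at every k in [0,j-1].
  j=0: p1 false.
  j=1: p1 false.
No j in the window works → until fails.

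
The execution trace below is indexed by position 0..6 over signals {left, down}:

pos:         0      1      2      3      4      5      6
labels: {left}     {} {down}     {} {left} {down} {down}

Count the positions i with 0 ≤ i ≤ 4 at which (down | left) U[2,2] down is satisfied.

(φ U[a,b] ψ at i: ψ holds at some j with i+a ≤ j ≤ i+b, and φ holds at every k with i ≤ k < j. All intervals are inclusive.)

1

Evaluate at each i in [0,4]:
  i=0: ✗ (lhs fails at k=1 before rhs at j=2)
  i=1: ✗ (no rhs in [3,3])
  i=2: ✗ (no rhs in [4,4])
  i=3: ✗ (lhs fails at k=3 before rhs at j=5)
  i=4: ✓ (rhs at j=6; lhs holds on [4,5])
Positions where it holds: {4} → 1.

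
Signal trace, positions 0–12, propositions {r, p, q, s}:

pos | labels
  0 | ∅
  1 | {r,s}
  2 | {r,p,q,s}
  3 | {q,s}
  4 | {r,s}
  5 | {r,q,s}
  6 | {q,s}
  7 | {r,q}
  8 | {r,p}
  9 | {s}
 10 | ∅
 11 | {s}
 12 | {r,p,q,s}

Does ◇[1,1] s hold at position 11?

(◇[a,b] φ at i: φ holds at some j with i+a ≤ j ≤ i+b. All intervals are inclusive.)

Check s at each j in [12,12]:
  j=12: true
Found at j=12 → formula holds.

True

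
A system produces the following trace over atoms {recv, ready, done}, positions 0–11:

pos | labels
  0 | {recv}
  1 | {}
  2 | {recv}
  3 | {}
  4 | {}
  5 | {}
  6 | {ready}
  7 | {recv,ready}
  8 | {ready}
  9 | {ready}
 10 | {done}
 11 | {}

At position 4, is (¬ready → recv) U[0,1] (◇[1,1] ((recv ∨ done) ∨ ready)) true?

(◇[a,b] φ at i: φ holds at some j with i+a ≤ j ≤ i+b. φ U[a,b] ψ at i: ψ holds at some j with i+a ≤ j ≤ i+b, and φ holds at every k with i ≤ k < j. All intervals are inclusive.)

Need some j in [4,5] with ◇[1,1] ((recv ∨ done) ∨ ready), and (¬ready → recv) at every k in [4,j-1].
  j=4: ◇[1,1] ((recv ∨ done) ∨ ready) — fails (none in [5,5]).
  j=5: ◇[1,1] ((recv ∨ done) ∨ ready) holds, but (¬ready → recv) fails at k=4 → not this j.
No j in the window works → until fails.

Does not hold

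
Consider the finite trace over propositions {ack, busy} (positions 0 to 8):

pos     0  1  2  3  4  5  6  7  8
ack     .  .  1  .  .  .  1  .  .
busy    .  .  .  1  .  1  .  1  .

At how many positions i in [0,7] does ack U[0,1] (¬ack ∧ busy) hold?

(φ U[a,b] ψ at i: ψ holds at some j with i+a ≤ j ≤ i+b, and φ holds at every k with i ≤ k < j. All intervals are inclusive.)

Evaluate at each i in [0,7]:
  i=0: ✗ (no rhs in [0,1])
  i=1: ✗ (no rhs in [1,2])
  i=2: ✓ (rhs at j=3; lhs holds on [2,2])
  i=3: ✓ (rhs at j=3)
  i=4: ✗ (lhs fails at k=4 before rhs at j=5)
  i=5: ✓ (rhs at j=5)
  i=6: ✓ (rhs at j=7; lhs holds on [6,6])
  i=7: ✓ (rhs at j=7)
Positions where it holds: {2, 3, 5, 6, 7} → 5.

5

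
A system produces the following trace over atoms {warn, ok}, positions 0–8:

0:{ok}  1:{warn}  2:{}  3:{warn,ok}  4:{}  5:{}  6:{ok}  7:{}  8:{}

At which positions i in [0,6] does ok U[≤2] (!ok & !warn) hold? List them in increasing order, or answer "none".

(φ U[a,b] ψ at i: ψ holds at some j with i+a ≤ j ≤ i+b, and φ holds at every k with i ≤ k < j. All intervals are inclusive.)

2, 3, 4, 5, 6

Evaluate at each i in [0,6]:
  i=0: ✗ (lhs fails at k=1 before rhs at j=2)
  i=1: ✗ (lhs fails at k=1 before rhs at j=2)
  i=2: ✓ (rhs at j=2)
  i=3: ✓ (rhs at j=4; lhs holds on [3,3])
  i=4: ✓ (rhs at j=4)
  i=5: ✓ (rhs at j=5)
  i=6: ✓ (rhs at j=7; lhs holds on [6,6])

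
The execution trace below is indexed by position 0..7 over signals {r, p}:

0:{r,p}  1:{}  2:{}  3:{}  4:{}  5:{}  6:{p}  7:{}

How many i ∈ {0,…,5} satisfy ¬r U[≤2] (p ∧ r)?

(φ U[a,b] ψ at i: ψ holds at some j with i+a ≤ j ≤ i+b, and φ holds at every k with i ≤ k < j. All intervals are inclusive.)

Evaluate at each i in [0,5]:
  i=0: ✓ (rhs at j=0)
  i=1: ✗ (no rhs in [1,3])
  i=2: ✗ (no rhs in [2,4])
  i=3: ✗ (no rhs in [3,5])
  i=4: ✗ (no rhs in [4,6])
  i=5: ✗ (no rhs in [5,7])
Positions where it holds: {0} → 1.

1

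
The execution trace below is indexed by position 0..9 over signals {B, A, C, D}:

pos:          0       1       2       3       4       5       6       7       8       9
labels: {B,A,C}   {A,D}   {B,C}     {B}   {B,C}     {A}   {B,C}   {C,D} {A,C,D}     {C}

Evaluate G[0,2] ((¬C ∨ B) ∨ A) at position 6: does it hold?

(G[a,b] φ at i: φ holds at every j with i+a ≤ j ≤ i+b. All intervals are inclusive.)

Check ((¬C ∨ B) ∨ A) at every j in [6,8]:
  j=6: true
  j=7: false
  j=8: true
Fails at j=7 → formula fails.

Does not hold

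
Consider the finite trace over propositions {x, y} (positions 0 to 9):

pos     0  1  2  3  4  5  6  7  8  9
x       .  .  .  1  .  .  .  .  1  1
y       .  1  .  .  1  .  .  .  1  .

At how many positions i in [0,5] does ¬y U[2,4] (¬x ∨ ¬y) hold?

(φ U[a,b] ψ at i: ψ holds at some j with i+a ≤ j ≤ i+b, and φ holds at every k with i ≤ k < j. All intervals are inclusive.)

Evaluate at each i in [0,5]:
  i=0: ✗ (lhs fails at k=1 before rhs at j=2)
  i=1: ✗ (lhs fails at k=1 before rhs at j=3)
  i=2: ✓ (rhs at j=4; lhs holds on [2,3])
  i=3: ✗ (lhs fails at k=4 before rhs at j=5)
  i=4: ✗ (lhs fails at k=4 before rhs at j=6)
  i=5: ✓ (rhs at j=7; lhs holds on [5,6])
Positions where it holds: {2, 5} → 2.

2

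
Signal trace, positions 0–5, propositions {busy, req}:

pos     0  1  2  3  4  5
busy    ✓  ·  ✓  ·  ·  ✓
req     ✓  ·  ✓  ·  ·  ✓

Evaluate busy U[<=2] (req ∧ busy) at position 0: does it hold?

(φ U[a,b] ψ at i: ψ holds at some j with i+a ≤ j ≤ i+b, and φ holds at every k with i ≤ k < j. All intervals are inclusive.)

Need some j in [0,2] with (req ∧ busy), and busy at every k in [0,j-1].
  j=0: (req ∧ busy) holds; no prefix to check → satisfied.

True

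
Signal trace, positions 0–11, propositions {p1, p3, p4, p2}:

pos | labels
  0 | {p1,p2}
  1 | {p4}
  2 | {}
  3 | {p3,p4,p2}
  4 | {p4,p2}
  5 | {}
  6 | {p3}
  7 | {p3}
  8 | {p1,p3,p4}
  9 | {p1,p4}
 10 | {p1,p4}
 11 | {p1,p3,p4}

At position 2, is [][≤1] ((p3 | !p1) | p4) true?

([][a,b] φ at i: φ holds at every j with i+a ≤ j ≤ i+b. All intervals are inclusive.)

Check ((p3 | !p1) | p4) at every j in [2,3]:
  j=2: true
  j=3: true
All positions satisfy it → formula holds.

Holds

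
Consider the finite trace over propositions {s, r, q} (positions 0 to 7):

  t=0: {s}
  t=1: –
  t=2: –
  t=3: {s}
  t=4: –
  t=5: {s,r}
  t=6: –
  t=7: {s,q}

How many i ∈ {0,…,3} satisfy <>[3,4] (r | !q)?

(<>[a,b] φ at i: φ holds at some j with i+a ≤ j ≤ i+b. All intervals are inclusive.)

Evaluate at each i in [0,3]:
  i=0: ✓ (witness j=3)
  i=1: ✓ (witness j=4)
  i=2: ✓ (witness j=5)
  i=3: ✓ (witness j=6)
Positions where it holds: {0, 1, 2, 3} → 4.

4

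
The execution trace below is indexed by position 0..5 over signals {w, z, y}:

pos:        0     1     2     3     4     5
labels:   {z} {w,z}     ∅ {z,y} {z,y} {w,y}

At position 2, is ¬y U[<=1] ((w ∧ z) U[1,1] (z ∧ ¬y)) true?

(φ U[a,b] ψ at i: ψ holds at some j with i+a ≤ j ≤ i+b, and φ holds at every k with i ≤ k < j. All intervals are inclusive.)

Need some j in [2,3] with ((w ∧ z) U[1,1] (z ∧ ¬y)), and ¬y at every k in [2,j-1].
  j=2: ((w ∧ z) U[1,1] (z ∧ ¬y)) — fails.
  j=3: ((w ∧ z) U[1,1] (z ∧ ¬y)) — fails.
No j in the window works → until fails.

No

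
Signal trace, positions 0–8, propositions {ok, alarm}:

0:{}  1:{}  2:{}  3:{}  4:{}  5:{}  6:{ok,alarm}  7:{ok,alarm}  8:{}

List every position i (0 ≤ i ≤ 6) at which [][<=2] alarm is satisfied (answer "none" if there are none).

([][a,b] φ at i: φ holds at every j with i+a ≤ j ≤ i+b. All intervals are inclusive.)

Evaluate at each i in [0,6]:
  i=0: ✗ (fails at j=0)
  i=1: ✗ (fails at j=1)
  i=2: ✗ (fails at j=2)
  i=3: ✗ (fails at j=3)
  i=4: ✗ (fails at j=4)
  i=5: ✗ (fails at j=5)
  i=6: ✗ (fails at j=8)

none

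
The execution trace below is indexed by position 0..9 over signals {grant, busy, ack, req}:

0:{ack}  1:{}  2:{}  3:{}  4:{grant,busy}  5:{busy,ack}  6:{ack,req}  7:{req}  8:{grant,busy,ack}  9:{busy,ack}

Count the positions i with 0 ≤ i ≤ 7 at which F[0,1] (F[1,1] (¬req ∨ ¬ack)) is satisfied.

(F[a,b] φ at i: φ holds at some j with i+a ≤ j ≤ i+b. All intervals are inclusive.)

8

Evaluate at each i in [0,7]:
  i=0: ✓ (witness j=0)
  i=1: ✓ (witness j=1)
  i=2: ✓ (witness j=2)
  i=3: ✓ (witness j=3)
  i=4: ✓ (witness j=4)
  i=5: ✓ (witness j=6)
  i=6: ✓ (witness j=6)
  i=7: ✓ (witness j=7)
Positions where it holds: {0, 1, 2, 3, 4, 5, 6, 7} → 8.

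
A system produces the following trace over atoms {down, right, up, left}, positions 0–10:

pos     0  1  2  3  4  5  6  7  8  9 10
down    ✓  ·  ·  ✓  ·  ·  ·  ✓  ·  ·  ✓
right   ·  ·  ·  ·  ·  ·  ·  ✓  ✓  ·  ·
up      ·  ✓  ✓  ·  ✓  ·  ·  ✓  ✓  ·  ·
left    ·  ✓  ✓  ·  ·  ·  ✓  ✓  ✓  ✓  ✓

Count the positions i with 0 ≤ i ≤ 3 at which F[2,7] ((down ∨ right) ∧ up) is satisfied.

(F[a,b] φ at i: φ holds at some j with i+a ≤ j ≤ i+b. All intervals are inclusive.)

Evaluate at each i in [0,3]:
  i=0: ✓ (witness j=7)
  i=1: ✓ (witness j=7)
  i=2: ✓ (witness j=7)
  i=3: ✓ (witness j=7)
Positions where it holds: {0, 1, 2, 3} → 4.

4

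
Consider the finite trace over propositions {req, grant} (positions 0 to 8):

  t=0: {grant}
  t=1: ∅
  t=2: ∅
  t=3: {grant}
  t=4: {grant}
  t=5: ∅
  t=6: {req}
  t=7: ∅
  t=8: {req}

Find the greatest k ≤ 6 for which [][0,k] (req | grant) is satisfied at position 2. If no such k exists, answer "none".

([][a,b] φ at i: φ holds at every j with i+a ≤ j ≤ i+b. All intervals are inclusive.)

(req | grant) must hold from j=2 onward; find where it first fails.
  j=2: fails → no k works.

none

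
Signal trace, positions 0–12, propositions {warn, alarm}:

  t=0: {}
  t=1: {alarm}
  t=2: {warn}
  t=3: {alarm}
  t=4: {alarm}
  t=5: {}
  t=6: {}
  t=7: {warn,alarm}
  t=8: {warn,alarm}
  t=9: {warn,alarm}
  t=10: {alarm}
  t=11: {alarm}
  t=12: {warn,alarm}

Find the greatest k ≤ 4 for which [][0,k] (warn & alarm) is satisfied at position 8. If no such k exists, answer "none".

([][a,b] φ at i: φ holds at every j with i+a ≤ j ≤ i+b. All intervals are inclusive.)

1

(warn & alarm) must hold from j=8 onward; find where it first fails.
  j=8: holds
  j=9: holds
  j=10: fails
Holds on [8,9], so largest k = 1.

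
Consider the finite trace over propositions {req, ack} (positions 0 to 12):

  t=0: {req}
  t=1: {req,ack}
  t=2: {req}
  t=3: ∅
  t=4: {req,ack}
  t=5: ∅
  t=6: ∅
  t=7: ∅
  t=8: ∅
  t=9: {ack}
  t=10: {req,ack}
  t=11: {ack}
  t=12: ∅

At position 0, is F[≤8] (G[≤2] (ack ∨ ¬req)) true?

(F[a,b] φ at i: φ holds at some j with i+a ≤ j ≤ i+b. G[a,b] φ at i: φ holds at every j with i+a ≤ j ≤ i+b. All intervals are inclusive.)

Check G[≤2] (ack ∨ ¬req) at each j in [0,8]:
  j=0: fails at 0
  j=1: fails at 2
  j=2: fails at 2
  j=3: holds on [3,5]
  j=4: holds on [4,6]
  j=5: holds on [5,7]
  j=6: holds on [6,8]
  j=7: holds on [7,9]
  j=8: holds on [8,10]
Found at j=3 → formula holds.

True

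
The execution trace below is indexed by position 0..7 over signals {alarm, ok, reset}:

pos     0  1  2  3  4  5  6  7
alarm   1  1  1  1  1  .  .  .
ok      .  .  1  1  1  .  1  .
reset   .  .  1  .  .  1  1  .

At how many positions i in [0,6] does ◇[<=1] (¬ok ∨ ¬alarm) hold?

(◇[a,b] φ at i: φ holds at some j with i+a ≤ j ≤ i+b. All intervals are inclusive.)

5

Evaluate at each i in [0,6]:
  i=0: ✓ (witness j=0)
  i=1: ✓ (witness j=1)
  i=2: ✗ (none in [2,3])
  i=3: ✗ (none in [3,4])
  i=4: ✓ (witness j=5)
  i=5: ✓ (witness j=5)
  i=6: ✓ (witness j=6)
Positions where it holds: {0, 1, 4, 5, 6} → 5.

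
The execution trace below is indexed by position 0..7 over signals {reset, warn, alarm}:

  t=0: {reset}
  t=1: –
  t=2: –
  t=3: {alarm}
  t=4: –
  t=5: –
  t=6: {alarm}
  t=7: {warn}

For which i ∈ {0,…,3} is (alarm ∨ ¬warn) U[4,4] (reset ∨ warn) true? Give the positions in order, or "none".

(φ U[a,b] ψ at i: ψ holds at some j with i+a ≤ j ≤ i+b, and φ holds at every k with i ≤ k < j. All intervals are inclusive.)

Evaluate at each i in [0,3]:
  i=0: ✗ (no rhs in [4,4])
  i=1: ✗ (no rhs in [5,5])
  i=2: ✗ (no rhs in [6,6])
  i=3: ✓ (rhs at j=7; lhs holds on [3,6])

3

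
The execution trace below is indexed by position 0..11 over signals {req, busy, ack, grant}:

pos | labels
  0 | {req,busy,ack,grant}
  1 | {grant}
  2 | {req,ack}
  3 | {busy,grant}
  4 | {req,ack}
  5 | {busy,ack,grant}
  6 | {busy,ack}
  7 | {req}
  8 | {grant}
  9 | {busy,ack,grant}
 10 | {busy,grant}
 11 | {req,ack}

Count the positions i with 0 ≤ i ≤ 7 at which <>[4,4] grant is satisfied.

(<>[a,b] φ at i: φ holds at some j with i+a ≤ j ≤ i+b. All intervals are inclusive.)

Evaluate at each i in [0,7]:
  i=0: ✗ (none in [4,4])
  i=1: ✓ (witness j=5)
  i=2: ✗ (none in [6,6])
  i=3: ✗ (none in [7,7])
  i=4: ✓ (witness j=8)
  i=5: ✓ (witness j=9)
  i=6: ✓ (witness j=10)
  i=7: ✗ (none in [11,11])
Positions where it holds: {1, 4, 5, 6} → 4.

4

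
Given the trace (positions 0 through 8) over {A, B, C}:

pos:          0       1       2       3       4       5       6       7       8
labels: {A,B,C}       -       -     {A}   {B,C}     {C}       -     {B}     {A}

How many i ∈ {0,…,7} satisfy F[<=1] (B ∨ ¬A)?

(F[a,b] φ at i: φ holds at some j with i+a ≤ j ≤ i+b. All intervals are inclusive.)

Evaluate at each i in [0,7]:
  i=0: ✓ (witness j=0)
  i=1: ✓ (witness j=1)
  i=2: ✓ (witness j=2)
  i=3: ✓ (witness j=4)
  i=4: ✓ (witness j=4)
  i=5: ✓ (witness j=5)
  i=6: ✓ (witness j=6)
  i=7: ✓ (witness j=7)
Positions where it holds: {0, 1, 2, 3, 4, 5, 6, 7} → 8.

8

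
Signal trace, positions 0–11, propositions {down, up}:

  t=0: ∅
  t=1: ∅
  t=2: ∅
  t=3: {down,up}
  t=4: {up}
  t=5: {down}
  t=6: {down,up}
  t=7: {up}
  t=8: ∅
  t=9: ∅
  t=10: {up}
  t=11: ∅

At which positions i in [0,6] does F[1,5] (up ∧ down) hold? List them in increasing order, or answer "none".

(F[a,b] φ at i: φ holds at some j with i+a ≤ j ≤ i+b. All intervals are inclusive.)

0, 1, 2, 3, 4, 5

Evaluate at each i in [0,6]:
  i=0: ✓ (witness j=3)
  i=1: ✓ (witness j=3)
  i=2: ✓ (witness j=3)
  i=3: ✓ (witness j=6)
  i=4: ✓ (witness j=6)
  i=5: ✓ (witness j=6)
  i=6: ✗ (none in [7,11])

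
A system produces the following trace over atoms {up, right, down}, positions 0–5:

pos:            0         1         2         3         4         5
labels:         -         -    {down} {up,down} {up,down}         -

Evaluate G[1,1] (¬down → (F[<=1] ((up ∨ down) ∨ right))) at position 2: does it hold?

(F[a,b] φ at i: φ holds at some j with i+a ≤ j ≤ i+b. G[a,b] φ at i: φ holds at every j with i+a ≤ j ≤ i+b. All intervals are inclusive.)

True

Check (¬down → (F[<=1] ((up ∨ down) ∨ right))) at every j in [3,3]:
  j=3: antecedent false → ✓
All positions satisfy it → formula holds.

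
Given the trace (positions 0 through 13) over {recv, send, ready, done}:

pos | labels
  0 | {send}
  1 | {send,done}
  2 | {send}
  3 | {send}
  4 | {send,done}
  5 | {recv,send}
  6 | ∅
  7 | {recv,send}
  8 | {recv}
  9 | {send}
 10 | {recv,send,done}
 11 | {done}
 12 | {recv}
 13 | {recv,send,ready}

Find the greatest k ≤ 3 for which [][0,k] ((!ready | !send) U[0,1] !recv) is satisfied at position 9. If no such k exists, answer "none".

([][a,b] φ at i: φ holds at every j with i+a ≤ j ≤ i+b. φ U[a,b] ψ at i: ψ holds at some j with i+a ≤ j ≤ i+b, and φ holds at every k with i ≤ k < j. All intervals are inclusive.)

((!ready | !send) U[0,1] !recv) must hold from j=9 onward; find where it first fails.
  j=9: holds
  j=10: holds
  j=11: holds
  j=12: fails
Holds on [9,11], so largest k = 2.

2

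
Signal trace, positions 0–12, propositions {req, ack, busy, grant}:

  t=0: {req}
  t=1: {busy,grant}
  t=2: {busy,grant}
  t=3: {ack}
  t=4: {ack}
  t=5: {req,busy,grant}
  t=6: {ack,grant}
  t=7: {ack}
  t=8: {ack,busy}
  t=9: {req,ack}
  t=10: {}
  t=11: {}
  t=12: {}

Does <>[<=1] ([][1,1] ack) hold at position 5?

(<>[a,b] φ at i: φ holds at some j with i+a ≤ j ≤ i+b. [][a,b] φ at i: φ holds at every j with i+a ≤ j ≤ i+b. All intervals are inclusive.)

Holds

Check [][1,1] ack at each j in [5,6]:
  j=5: holds on [6,6]
  j=6: holds on [7,7]
Found at j=5 → formula holds.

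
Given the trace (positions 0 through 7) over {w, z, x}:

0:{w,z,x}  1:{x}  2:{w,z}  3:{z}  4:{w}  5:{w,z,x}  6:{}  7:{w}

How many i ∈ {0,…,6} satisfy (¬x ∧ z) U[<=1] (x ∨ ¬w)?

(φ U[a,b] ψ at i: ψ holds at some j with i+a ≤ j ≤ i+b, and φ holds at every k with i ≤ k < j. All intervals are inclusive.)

Evaluate at each i in [0,6]:
  i=0: ✓ (rhs at j=0)
  i=1: ✓ (rhs at j=1)
  i=2: ✓ (rhs at j=3; lhs holds on [2,2])
  i=3: ✓ (rhs at j=3)
  i=4: ✗ (lhs fails at k=4 before rhs at j=5)
  i=5: ✓ (rhs at j=5)
  i=6: ✓ (rhs at j=6)
Positions where it holds: {0, 1, 2, 3, 5, 6} → 6.

6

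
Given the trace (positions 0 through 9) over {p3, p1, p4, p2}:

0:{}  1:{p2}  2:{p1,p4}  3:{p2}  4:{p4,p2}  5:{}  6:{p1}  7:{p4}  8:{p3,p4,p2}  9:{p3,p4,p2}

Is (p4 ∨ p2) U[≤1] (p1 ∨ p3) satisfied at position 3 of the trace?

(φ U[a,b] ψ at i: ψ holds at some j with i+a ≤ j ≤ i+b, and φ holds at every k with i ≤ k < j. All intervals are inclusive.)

Need some j in [3,4] with (p1 ∨ p3), and (p4 ∨ p2) at every k in [3,j-1].
  j=3: (p1 ∨ p3) false.
  j=4: (p1 ∨ p3) false.
No j in the window works → until fails.

False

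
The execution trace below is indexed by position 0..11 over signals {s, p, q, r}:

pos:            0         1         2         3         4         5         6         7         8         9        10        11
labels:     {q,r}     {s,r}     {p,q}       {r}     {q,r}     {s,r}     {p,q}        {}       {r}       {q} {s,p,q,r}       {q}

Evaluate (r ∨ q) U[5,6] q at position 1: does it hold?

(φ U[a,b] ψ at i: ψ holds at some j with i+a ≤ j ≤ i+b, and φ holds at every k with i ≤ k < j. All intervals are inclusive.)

True

Need some j in [6,7] with q, and (r ∨ q) at every k in [1,j-1].
  j=6: q holds; (r ∨ q) holds at every k in [1,5] → satisfied.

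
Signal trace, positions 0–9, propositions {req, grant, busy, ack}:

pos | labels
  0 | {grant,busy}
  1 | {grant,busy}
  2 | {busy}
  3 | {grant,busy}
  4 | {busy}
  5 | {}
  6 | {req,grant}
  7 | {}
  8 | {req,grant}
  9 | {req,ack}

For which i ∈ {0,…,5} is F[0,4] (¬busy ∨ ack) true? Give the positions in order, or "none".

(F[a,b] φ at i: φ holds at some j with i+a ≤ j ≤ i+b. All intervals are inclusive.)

1, 2, 3, 4, 5

Evaluate at each i in [0,5]:
  i=0: ✗ (none in [0,4])
  i=1: ✓ (witness j=5)
  i=2: ✓ (witness j=5)
  i=3: ✓ (witness j=5)
  i=4: ✓ (witness j=5)
  i=5: ✓ (witness j=5)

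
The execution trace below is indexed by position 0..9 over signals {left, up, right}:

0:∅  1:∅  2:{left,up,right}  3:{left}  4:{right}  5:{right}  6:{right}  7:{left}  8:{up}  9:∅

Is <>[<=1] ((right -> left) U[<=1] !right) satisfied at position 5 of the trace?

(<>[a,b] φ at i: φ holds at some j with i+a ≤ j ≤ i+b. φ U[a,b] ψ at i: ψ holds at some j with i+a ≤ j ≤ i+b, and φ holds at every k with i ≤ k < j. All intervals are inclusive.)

Check ((right -> left) U[<=1] !right) at each j in [5,6]:
  j=5: fails
  j=6: fails
No position in the window satisfies it → formula fails.

No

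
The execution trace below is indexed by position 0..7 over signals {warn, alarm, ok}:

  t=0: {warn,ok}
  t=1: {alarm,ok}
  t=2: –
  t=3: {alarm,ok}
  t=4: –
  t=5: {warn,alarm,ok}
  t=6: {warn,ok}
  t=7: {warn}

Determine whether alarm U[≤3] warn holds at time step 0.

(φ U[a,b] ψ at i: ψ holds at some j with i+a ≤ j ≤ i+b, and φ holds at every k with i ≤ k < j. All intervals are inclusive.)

Yes

Need some j in [0,3] with warn, and alarm at every k in [0,j-1].
  j=0: warn holds; no prefix to check → satisfied.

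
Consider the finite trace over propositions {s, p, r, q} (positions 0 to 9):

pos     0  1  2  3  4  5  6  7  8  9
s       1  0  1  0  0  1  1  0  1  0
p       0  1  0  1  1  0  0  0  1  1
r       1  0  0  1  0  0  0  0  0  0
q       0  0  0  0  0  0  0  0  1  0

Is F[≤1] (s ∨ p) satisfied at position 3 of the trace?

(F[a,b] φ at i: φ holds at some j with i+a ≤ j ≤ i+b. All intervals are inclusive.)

Holds

Check (s ∨ p) at each j in [3,4]:
  j=3: true
  j=4: true
Found at j=3 → formula holds.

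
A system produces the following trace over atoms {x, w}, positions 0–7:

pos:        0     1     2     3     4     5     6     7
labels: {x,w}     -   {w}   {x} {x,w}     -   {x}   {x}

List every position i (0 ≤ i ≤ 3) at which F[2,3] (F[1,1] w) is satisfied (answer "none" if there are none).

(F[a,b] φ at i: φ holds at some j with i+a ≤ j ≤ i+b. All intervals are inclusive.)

0, 1

Evaluate at each i in [0,3]:
  i=0: ✓ (witness j=3)
  i=1: ✓ (witness j=3)
  i=2: ✗ (none in [4,5])
  i=3: ✗ (none in [5,6])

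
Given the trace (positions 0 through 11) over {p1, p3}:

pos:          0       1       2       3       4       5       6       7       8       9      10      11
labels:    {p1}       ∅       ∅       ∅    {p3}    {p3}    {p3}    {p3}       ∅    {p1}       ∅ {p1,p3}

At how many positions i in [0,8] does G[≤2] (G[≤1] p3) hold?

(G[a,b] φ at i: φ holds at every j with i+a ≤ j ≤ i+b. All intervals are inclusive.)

1

Evaluate at each i in [0,8]:
  i=0: ✗ (fails at j=0)
  i=1: ✗ (fails at j=1)
  i=2: ✗ (fails at j=2)
  i=3: ✗ (fails at j=3)
  i=4: ✓ (all of [4,6])
  i=5: ✗ (fails at j=7)
  i=6: ✗ (fails at j=7)
  i=7: ✗ (fails at j=7)
  i=8: ✗ (fails at j=8)
Positions where it holds: {4} → 1.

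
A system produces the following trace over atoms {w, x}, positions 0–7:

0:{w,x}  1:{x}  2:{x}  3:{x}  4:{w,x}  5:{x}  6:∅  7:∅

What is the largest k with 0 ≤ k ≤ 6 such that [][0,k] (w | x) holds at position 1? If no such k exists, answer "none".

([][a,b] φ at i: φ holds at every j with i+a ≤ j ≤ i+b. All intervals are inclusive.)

(w | x) must hold from j=1 onward; find where it first fails.
  j=1: holds
  j=2: holds
  j=3: holds
  j=4: holds
  j=5: holds
  j=6: fails
Holds on [1,5], so largest k = 4.

4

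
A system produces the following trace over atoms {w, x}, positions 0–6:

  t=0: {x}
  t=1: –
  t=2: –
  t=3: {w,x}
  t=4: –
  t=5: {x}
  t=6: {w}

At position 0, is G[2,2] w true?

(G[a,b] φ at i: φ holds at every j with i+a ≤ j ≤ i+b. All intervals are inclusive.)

Check w at every j in [2,2]:
  j=2: false
Fails at j=2 → formula fails.

False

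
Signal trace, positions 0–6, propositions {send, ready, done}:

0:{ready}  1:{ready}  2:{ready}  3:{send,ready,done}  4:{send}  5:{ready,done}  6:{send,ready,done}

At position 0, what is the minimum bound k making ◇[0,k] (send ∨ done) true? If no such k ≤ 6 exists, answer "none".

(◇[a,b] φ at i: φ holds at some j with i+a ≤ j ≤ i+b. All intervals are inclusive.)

Scan j = 0,1,… for (send ∨ done):
  j=0: fails
  j=1: fails
  j=2: fails
  j=3: holds
First hit at j=3, so smallest k = 3-0 = 3.

3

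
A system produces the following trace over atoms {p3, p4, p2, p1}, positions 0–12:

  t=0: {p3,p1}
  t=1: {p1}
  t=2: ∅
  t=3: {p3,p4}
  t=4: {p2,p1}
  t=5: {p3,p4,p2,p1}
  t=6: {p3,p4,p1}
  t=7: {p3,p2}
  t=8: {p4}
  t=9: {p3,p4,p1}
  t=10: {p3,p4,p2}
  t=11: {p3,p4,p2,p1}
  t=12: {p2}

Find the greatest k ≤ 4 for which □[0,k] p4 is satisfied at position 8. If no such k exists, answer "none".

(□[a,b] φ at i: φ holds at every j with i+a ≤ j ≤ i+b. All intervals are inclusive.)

3

p4 must hold from j=8 onward; find where it first fails.
  j=8: holds
  j=9: holds
  j=10: holds
  j=11: holds
  j=12: fails
Holds on [8,11], so largest k = 3.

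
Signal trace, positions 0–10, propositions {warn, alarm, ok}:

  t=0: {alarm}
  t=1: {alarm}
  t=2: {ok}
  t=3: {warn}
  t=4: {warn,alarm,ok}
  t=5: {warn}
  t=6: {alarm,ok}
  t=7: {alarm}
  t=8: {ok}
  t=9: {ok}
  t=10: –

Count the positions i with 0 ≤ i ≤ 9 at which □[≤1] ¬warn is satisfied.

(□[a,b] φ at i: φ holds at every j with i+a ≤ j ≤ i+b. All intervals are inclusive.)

6

Evaluate at each i in [0,9]:
  i=0: ✓ (all of [0,1])
  i=1: ✓ (all of [1,2])
  i=2: ✗ (fails at j=3)
  i=3: ✗ (fails at j=3)
  i=4: ✗ (fails at j=4)
  i=5: ✗ (fails at j=5)
  i=6: ✓ (all of [6,7])
  i=7: ✓ (all of [7,8])
  i=8: ✓ (all of [8,9])
  i=9: ✓ (all of [9,10])
Positions where it holds: {0, 1, 6, 7, 8, 9} → 6.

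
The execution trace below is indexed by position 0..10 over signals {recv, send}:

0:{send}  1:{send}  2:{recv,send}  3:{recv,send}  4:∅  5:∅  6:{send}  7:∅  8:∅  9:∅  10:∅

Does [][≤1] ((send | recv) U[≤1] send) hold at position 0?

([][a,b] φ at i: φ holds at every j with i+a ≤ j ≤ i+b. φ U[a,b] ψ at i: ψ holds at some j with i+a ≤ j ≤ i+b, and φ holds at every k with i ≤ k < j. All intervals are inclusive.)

True

Check ((send | recv) U[≤1] send) at every j in [0,1]:
  j=0: holds
  j=1: holds
All positions satisfy it → formula holds.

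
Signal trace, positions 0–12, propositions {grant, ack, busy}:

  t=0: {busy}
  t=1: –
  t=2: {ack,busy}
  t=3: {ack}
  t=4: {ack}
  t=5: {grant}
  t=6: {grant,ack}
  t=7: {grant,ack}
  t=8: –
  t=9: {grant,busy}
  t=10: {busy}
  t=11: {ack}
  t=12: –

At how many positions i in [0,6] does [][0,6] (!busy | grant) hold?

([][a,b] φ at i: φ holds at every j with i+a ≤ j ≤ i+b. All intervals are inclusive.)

Evaluate at each i in [0,6]:
  i=0: ✗ (fails at j=0)
  i=1: ✗ (fails at j=2)
  i=2: ✗ (fails at j=2)
  i=3: ✓ (all of [3,9])
  i=4: ✗ (fails at j=10)
  i=5: ✗ (fails at j=10)
  i=6: ✗ (fails at j=10)
Positions where it holds: {3} → 1.

1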